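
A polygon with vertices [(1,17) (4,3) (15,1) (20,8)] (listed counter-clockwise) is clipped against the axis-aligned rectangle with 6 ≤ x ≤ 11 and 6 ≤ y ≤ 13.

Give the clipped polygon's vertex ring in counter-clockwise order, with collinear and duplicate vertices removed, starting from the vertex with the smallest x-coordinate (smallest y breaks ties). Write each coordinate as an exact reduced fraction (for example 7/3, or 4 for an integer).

Clipped polygon: [(6,6) (11,6) (11,233/19) (85/9,13) (6,13)]

1. After x ≥ 6: [(6,278/19) (6,29/11) (15,1) (20,8)]
2. After x ≤ 11: [(11,233/19) (6,278/19) (6,29/11) (11,19/11)]
3. After y ≥ 6: [(11,6) (11,233/19) (6,278/19) (6,6)]
4. After y ≤ 13: [(11,6) (11,233/19) (85/9,13) (6,13) (6,6)]
5. Canonical ring: [(6,6) (11,6) (11,233/19) (85/9,13) (6,13)]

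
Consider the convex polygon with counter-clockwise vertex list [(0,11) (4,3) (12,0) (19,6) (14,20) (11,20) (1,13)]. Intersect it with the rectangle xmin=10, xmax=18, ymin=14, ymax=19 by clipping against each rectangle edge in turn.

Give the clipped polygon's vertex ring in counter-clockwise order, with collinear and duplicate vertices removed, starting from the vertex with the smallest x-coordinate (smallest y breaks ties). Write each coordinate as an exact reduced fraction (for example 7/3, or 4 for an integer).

1. After x ≥ 10: [(10,3/4) (12,0) (19,6) (14,20) (11,20) (10,193/10)]
2. After x ≤ 18: [(10,3/4) (12,0) (18,36/7) (18,44/5) (14,20) (11,20) (10,193/10)]
3. After y ≥ 14: [(10,14) (113/7,14) (14,20) (11,20) (10,193/10)]
4. After y ≤ 19: [(10,19) (10,14) (113/7,14) (201/14,19)]
5. Canonical ring: [(10,14) (113/7,14) (201/14,19) (10,19)]

Clipped polygon: [(10,14) (113/7,14) (201/14,19) (10,19)]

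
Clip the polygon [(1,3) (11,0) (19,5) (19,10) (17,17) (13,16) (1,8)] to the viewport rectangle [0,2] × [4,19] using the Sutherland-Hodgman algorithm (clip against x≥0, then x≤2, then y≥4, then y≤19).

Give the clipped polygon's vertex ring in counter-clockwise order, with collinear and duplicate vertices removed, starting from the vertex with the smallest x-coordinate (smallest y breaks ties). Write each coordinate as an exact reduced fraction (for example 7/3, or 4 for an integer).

1. After x ≥ 0: [(1,3) (11,0) (19,5) (19,10) (17,17) (13,16) (1,8)]
2. After x ≤ 2: [(1,3) (2,27/10) (2,26/3) (1,8)]
3. After y ≥ 4: [(1,4) (2,4) (2,26/3) (1,8)]
4. After y ≤ 19: [(1,4) (2,4) (2,26/3) (1,8)]
5. Canonical ring: [(1,4) (2,4) (2,26/3) (1,8)]

Clipped polygon: [(1,4) (2,4) (2,26/3) (1,8)]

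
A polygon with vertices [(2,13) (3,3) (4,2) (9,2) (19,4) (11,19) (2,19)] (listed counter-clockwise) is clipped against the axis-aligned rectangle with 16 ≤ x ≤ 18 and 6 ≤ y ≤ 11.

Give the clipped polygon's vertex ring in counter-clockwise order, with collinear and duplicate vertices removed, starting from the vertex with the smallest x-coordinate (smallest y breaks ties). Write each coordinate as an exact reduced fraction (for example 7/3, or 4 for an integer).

Clipped polygon: [(16,6) (269/15,6) (16,77/8)]

1. After x ≥ 16: [(16,17/5) (19,4) (16,77/8)]
2. After x ≤ 18: [(16,17/5) (18,19/5) (18,47/8) (16,77/8)]
3. After y ≥ 6: [(16,6) (269/15,6) (16,77/8)]
4. After y ≤ 11: [(16,6) (269/15,6) (16,77/8)]
5. Canonical ring: [(16,6) (269/15,6) (16,77/8)]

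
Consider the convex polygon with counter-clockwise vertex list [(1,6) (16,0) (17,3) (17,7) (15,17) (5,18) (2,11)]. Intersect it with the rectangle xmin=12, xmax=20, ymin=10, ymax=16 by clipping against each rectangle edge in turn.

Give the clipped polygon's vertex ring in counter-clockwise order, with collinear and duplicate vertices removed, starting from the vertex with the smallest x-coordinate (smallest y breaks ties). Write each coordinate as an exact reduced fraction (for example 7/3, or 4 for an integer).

Clipped polygon: [(12,10) (82/5,10) (76/5,16) (12,16)]

1. After x ≥ 12: [(12,8/5) (16,0) (17,3) (17,7) (15,17) (12,173/10)]
2. After x ≤ 20: [(12,8/5) (16,0) (17,3) (17,7) (15,17) (12,173/10)]
3. After y ≥ 10: [(12,10) (82/5,10) (15,17) (12,173/10)]
4. After y ≤ 16: [(12,16) (12,10) (82/5,10) (76/5,16)]
5. Canonical ring: [(12,10) (82/5,10) (76/5,16) (12,16)]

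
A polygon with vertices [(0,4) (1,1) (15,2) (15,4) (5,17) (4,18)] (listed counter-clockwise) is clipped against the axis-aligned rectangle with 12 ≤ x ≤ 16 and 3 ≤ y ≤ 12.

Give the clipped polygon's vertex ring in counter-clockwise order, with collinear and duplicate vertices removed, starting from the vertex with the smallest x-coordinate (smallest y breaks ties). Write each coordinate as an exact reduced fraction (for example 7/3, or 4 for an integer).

Clipped polygon: [(12,3) (15,3) (15,4) (12,79/10)]

1. After x ≥ 12: [(12,25/14) (15,2) (15,4) (12,79/10)]
2. After x ≤ 16: [(12,25/14) (15,2) (15,4) (12,79/10)]
3. After y ≥ 3: [(12,3) (15,3) (15,4) (12,79/10)]
4. After y ≤ 12: [(12,3) (15,3) (15,4) (12,79/10)]
5. Canonical ring: [(12,3) (15,3) (15,4) (12,79/10)]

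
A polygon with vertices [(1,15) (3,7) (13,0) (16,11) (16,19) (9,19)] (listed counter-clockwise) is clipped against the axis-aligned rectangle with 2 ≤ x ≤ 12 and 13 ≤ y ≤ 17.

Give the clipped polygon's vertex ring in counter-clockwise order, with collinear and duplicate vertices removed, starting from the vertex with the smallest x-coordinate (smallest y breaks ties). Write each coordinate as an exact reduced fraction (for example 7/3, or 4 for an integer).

Clipped polygon: [(2,13) (12,13) (12,17) (5,17) (2,31/2)]

1. After x ≥ 2: [(2,31/2) (2,11) (3,7) (13,0) (16,11) (16,19) (9,19)]
2. After x ≤ 12: [(2,31/2) (2,11) (3,7) (12,7/10) (12,19) (9,19)]
3. After y ≥ 13: [(2,31/2) (2,13) (12,13) (12,19) (9,19)]
4. After y ≤ 17: [(5,17) (2,31/2) (2,13) (12,13) (12,17)]
5. Canonical ring: [(2,13) (12,13) (12,17) (5,17) (2,31/2)]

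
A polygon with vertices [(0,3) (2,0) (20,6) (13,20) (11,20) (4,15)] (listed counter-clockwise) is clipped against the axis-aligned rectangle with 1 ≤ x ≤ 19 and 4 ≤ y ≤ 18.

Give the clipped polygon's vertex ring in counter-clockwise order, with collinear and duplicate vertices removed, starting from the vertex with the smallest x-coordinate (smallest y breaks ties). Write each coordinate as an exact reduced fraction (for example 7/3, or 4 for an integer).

1. After x ≥ 1: [(1,6) (1,3/2) (2,0) (20,6) (13,20) (11,20) (4,15)]
2. After x ≤ 19: [(1,6) (1,3/2) (2,0) (19,17/3) (19,8) (13,20) (11,20) (4,15)]
3. After y ≥ 4: [(1,6) (1,4) (14,4) (19,17/3) (19,8) (13,20) (11,20) (4,15)]
4. After y ≤ 18: [(1,6) (1,4) (14,4) (19,17/3) (19,8) (14,18) (41/5,18) (4,15)]
5. Canonical ring: [(1,4) (14,4) (19,17/3) (19,8) (14,18) (41/5,18) (4,15) (1,6)]

Clipped polygon: [(1,4) (14,4) (19,17/3) (19,8) (14,18) (41/5,18) (4,15) (1,6)]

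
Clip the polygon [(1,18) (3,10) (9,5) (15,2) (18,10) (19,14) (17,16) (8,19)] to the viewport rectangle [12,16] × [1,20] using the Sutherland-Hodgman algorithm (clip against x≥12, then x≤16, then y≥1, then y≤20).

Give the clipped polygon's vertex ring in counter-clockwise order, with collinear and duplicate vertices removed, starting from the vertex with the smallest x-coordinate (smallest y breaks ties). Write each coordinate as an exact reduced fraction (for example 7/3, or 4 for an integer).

Clipped polygon: [(12,7/2) (15,2) (16,14/3) (16,49/3) (12,53/3)]

1. After x ≥ 12: [(12,7/2) (15,2) (18,10) (19,14) (17,16) (12,53/3)]
2. After x ≤ 16: [(12,7/2) (15,2) (16,14/3) (16,49/3) (12,53/3)]
3. After y ≥ 1: [(12,7/2) (15,2) (16,14/3) (16,49/3) (12,53/3)]
4. After y ≤ 20: [(12,7/2) (15,2) (16,14/3) (16,49/3) (12,53/3)]
5. Canonical ring: [(12,7/2) (15,2) (16,14/3) (16,49/3) (12,53/3)]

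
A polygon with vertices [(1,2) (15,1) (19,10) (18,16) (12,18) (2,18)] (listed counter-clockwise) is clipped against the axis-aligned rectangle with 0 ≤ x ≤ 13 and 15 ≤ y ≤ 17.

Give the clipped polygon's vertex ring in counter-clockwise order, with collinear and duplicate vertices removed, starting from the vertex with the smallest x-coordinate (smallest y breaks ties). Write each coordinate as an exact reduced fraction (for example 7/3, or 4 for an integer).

1. After x ≥ 0: [(1,2) (15,1) (19,10) (18,16) (12,18) (2,18)]
2. After x ≤ 13: [(1,2) (13,8/7) (13,53/3) (12,18) (2,18)]
3. After y ≥ 15: [(29/16,15) (13,15) (13,53/3) (12,18) (2,18)]
4. After y ≤ 17: [(31/16,17) (29/16,15) (13,15) (13,17)]
5. Canonical ring: [(29/16,15) (13,15) (13,17) (31/16,17)]

Clipped polygon: [(29/16,15) (13,15) (13,17) (31/16,17)]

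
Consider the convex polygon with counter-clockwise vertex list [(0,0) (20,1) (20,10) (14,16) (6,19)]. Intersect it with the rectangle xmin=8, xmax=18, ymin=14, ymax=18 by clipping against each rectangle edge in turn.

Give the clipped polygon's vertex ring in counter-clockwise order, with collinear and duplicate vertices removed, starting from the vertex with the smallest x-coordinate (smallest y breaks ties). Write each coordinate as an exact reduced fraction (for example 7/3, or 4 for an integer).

1. After x ≥ 8: [(8,2/5) (20,1) (20,10) (14,16) (8,73/4)]
2. After x ≤ 18: [(8,2/5) (18,9/10) (18,12) (14,16) (8,73/4)]
3. After y ≥ 14: [(8,14) (16,14) (14,16) (8,73/4)]
4. After y ≤ 18: [(8,18) (8,14) (16,14) (14,16) (26/3,18)]
5. Canonical ring: [(8,14) (16,14) (14,16) (26/3,18) (8,18)]

Clipped polygon: [(8,14) (16,14) (14,16) (26/3,18) (8,18)]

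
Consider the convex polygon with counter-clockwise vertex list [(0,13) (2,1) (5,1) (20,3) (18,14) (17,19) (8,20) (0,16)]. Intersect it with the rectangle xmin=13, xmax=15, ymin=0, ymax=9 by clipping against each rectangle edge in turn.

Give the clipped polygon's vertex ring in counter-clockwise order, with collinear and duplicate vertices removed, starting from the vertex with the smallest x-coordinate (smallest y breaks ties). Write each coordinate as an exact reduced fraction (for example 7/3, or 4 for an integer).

1. After x ≥ 13: [(13,31/15) (20,3) (18,14) (17,19) (13,175/9)]
2. After x ≤ 15: [(13,31/15) (15,7/3) (15,173/9) (13,175/9)]
3. After y ≥ 0: [(13,31/15) (15,7/3) (15,173/9) (13,175/9)]
4. After y ≤ 9: [(13,9) (13,31/15) (15,7/3) (15,9)]
5. Canonical ring: [(13,31/15) (15,7/3) (15,9) (13,9)]

Clipped polygon: [(13,31/15) (15,7/3) (15,9) (13,9)]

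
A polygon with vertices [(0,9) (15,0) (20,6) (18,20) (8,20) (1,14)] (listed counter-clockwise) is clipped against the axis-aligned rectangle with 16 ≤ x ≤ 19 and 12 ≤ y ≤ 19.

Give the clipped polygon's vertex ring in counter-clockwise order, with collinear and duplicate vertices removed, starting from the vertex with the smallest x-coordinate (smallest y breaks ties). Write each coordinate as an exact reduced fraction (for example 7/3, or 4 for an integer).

Clipped polygon: [(16,12) (19,12) (19,13) (127/7,19) (16,19)]

1. After x ≥ 16: [(16,6/5) (20,6) (18,20) (16,20)]
2. After x ≤ 19: [(16,6/5) (19,24/5) (19,13) (18,20) (16,20)]
3. After y ≥ 12: [(16,12) (19,12) (19,13) (18,20) (16,20)]
4. After y ≤ 19: [(16,19) (16,12) (19,12) (19,13) (127/7,19)]
5. Canonical ring: [(16,12) (19,12) (19,13) (127/7,19) (16,19)]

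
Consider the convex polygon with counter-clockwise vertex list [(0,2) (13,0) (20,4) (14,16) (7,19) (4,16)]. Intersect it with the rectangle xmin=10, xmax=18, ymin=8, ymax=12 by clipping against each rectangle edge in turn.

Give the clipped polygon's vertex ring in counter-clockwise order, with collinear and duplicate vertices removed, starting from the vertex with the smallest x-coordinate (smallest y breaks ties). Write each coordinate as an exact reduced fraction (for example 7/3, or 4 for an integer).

Clipped polygon: [(10,8) (18,8) (16,12) (10,12)]

1. After x ≥ 10: [(10,6/13) (13,0) (20,4) (14,16) (10,124/7)]
2. After x ≤ 18: [(10,6/13) (13,0) (18,20/7) (18,8) (14,16) (10,124/7)]
3. After y ≥ 8: [(10,8) (18,8) (18,8) (14,16) (10,124/7)]
4. After y ≤ 12: [(10,12) (10,8) (18,8) (18,8) (16,12)]
5. Canonical ring: [(10,8) (18,8) (16,12) (10,12)]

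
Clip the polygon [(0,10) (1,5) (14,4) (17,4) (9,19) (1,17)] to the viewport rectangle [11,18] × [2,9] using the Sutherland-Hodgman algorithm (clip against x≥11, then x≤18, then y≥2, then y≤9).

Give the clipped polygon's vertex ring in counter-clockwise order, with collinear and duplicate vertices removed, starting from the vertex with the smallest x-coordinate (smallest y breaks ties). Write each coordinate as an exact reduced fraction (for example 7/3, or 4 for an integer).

Clipped polygon: [(11,55/13) (14,4) (17,4) (43/3,9) (11,9)]

1. After x ≥ 11: [(11,55/13) (14,4) (17,4) (11,61/4)]
2. After x ≤ 18: [(11,55/13) (14,4) (17,4) (11,61/4)]
3. After y ≥ 2: [(11,55/13) (14,4) (17,4) (11,61/4)]
4. After y ≤ 9: [(11,9) (11,55/13) (14,4) (17,4) (43/3,9)]
5. Canonical ring: [(11,55/13) (14,4) (17,4) (43/3,9) (11,9)]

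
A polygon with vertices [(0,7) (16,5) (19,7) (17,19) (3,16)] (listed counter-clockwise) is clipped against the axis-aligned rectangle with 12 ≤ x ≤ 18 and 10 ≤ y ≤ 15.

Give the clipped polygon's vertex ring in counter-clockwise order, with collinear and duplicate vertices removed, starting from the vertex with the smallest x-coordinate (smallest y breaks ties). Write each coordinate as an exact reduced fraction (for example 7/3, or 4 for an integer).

Clipped polygon: [(12,10) (18,10) (18,13) (53/3,15) (12,15)]

1. After x ≥ 12: [(12,11/2) (16,5) (19,7) (17,19) (12,251/14)]
2. After x ≤ 18: [(12,11/2) (16,5) (18,19/3) (18,13) (17,19) (12,251/14)]
3. After y ≥ 10: [(12,10) (18,10) (18,13) (17,19) (12,251/14)]
4. After y ≤ 15: [(12,15) (12,10) (18,10) (18,13) (53/3,15)]
5. Canonical ring: [(12,10) (18,10) (18,13) (53/3,15) (12,15)]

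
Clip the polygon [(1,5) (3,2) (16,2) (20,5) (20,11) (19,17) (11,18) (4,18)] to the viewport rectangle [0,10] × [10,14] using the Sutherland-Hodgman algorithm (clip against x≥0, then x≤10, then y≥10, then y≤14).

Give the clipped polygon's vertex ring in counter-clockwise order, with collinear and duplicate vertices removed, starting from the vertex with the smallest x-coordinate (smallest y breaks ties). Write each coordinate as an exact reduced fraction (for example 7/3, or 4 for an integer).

Clipped polygon: [(28/13,10) (10,10) (10,14) (40/13,14)]

1. After x ≥ 0: [(1,5) (3,2) (16,2) (20,5) (20,11) (19,17) (11,18) (4,18)]
2. After x ≤ 10: [(1,5) (3,2) (10,2) (10,18) (4,18)]
3. After y ≥ 10: [(28/13,10) (10,10) (10,18) (4,18)]
4. After y ≤ 14: [(40/13,14) (28/13,10) (10,10) (10,14)]
5. Canonical ring: [(28/13,10) (10,10) (10,14) (40/13,14)]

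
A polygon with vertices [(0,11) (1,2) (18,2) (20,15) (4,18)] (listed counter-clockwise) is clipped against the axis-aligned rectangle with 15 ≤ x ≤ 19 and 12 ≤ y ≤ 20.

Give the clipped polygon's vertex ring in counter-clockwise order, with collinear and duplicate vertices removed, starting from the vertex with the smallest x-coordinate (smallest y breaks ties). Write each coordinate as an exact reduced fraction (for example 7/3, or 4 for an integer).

1. After x ≥ 15: [(15,2) (18,2) (20,15) (15,255/16)]
2. After x ≤ 19: [(15,2) (18,2) (19,17/2) (19,243/16) (15,255/16)]
3. After y ≥ 12: [(15,12) (19,12) (19,243/16) (15,255/16)]
4. After y ≤ 20: [(15,12) (19,12) (19,243/16) (15,255/16)]
5. Canonical ring: [(15,12) (19,12) (19,243/16) (15,255/16)]

Clipped polygon: [(15,12) (19,12) (19,243/16) (15,255/16)]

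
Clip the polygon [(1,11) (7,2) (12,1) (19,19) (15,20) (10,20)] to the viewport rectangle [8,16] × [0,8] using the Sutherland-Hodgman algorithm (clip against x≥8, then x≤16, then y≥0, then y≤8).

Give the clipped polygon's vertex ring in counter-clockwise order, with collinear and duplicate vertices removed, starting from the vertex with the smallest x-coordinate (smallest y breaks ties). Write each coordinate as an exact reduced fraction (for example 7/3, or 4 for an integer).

1. After x ≥ 8: [(8,18) (8,9/5) (12,1) (19,19) (15,20) (10,20)]
2. After x ≤ 16: [(8,18) (8,9/5) (12,1) (16,79/7) (16,79/4) (15,20) (10,20)]
3. After y ≥ 0: [(8,18) (8,9/5) (12,1) (16,79/7) (16,79/4) (15,20) (10,20)]
4. After y ≤ 8: [(8,8) (8,9/5) (12,1) (265/18,8)]
5. Canonical ring: [(8,9/5) (12,1) (265/18,8) (8,8)]

Clipped polygon: [(8,9/5) (12,1) (265/18,8) (8,8)]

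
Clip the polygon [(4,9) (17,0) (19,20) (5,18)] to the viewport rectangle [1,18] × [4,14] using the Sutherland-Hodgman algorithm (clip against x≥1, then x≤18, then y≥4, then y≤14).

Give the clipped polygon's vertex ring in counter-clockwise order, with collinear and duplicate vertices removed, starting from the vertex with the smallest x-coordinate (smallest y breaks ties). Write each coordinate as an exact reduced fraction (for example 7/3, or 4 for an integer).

Clipped polygon: [(4,9) (101/9,4) (87/5,4) (18,10) (18,14) (41/9,14)]

1. After x ≥ 1: [(4,9) (17,0) (19,20) (5,18)]
2. After x ≤ 18: [(4,9) (17,0) (18,10) (18,139/7) (5,18)]
3. After y ≥ 4: [(4,9) (101/9,4) (87/5,4) (18,10) (18,139/7) (5,18)]
4. After y ≤ 14: [(41/9,14) (4,9) (101/9,4) (87/5,4) (18,10) (18,14)]
5. Canonical ring: [(4,9) (101/9,4) (87/5,4) (18,10) (18,14) (41/9,14)]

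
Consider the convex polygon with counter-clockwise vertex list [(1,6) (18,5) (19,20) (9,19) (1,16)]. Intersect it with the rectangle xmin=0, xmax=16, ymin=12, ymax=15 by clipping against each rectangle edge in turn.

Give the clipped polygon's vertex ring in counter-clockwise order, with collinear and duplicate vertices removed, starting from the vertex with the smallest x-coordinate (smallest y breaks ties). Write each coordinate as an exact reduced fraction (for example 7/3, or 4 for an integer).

1. After x ≥ 0: [(1,6) (18,5) (19,20) (9,19) (1,16)]
2. After x ≤ 16: [(1,6) (16,87/17) (16,197/10) (9,19) (1,16)]
3. After y ≥ 12: [(1,12) (16,12) (16,197/10) (9,19) (1,16)]
4. After y ≤ 15: [(1,15) (1,12) (16,12) (16,15)]
5. Canonical ring: [(1,12) (16,12) (16,15) (1,15)]

Clipped polygon: [(1,12) (16,12) (16,15) (1,15)]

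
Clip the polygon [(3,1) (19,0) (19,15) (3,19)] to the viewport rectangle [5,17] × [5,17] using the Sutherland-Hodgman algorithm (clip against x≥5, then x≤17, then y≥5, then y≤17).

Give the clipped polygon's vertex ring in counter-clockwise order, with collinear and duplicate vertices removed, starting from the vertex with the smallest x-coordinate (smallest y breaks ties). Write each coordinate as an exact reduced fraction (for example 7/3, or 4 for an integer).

1. After x ≥ 5: [(5,7/8) (19,0) (19,15) (5,37/2)]
2. After x ≤ 17: [(5,7/8) (17,1/8) (17,31/2) (5,37/2)]
3. After y ≥ 5: [(5,5) (17,5) (17,31/2) (5,37/2)]
4. After y ≤ 17: [(5,17) (5,5) (17,5) (17,31/2) (11,17)]
5. Canonical ring: [(5,5) (17,5) (17,31/2) (11,17) (5,17)]

Clipped polygon: [(5,5) (17,5) (17,31/2) (11,17) (5,17)]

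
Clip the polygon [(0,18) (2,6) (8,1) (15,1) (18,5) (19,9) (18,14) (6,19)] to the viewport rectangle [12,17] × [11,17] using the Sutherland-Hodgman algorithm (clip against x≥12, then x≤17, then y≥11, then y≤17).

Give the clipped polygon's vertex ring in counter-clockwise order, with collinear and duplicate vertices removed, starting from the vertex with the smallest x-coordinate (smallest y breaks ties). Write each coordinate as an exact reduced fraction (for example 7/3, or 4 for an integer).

Clipped polygon: [(12,11) (17,11) (17,173/12) (12,33/2)]

1. After x ≥ 12: [(12,1) (15,1) (18,5) (19,9) (18,14) (12,33/2)]
2. After x ≤ 17: [(12,1) (15,1) (17,11/3) (17,173/12) (12,33/2)]
3. After y ≥ 11: [(12,11) (17,11) (17,173/12) (12,33/2)]
4. After y ≤ 17: [(12,11) (17,11) (17,173/12) (12,33/2)]
5. Canonical ring: [(12,11) (17,11) (17,173/12) (12,33/2)]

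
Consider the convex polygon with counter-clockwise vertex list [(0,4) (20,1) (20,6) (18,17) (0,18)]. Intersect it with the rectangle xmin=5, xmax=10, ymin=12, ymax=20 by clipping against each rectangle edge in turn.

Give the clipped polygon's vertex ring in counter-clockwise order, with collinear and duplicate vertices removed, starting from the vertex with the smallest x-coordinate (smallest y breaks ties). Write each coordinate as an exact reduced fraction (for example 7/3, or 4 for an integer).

1. After x ≥ 5: [(5,13/4) (20,1) (20,6) (18,17) (5,319/18)]
2. After x ≤ 10: [(5,13/4) (10,5/2) (10,157/9) (5,319/18)]
3. After y ≥ 12: [(5,12) (10,12) (10,157/9) (5,319/18)]
4. After y ≤ 20: [(5,12) (10,12) (10,157/9) (5,319/18)]
5. Canonical ring: [(5,12) (10,12) (10,157/9) (5,319/18)]

Clipped polygon: [(5,12) (10,12) (10,157/9) (5,319/18)]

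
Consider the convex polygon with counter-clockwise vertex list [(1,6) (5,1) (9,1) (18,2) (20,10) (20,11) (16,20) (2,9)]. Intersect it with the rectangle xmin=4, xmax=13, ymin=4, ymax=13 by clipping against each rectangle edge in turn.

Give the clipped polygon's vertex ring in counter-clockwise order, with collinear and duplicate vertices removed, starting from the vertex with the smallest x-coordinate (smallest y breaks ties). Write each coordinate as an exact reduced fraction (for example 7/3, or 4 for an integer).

Clipped polygon: [(4,4) (13,4) (13,13) (78/11,13) (4,74/7)]

1. After x ≥ 4: [(4,9/4) (5,1) (9,1) (18,2) (20,10) (20,11) (16,20) (4,74/7)]
2. After x ≤ 13: [(4,9/4) (5,1) (9,1) (13,13/9) (13,247/14) (4,74/7)]
3. After y ≥ 4: [(4,4) (13,4) (13,247/14) (4,74/7)]
4. After y ≤ 13: [(4,4) (13,4) (13,13) (78/11,13) (4,74/7)]
5. Canonical ring: [(4,4) (13,4) (13,13) (78/11,13) (4,74/7)]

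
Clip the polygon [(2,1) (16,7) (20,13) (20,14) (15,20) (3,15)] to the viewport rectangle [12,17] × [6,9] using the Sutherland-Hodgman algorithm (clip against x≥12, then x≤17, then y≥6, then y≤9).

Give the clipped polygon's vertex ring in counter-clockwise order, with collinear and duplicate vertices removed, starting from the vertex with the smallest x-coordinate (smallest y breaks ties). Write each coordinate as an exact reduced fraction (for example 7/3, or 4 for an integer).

1. After x ≥ 12: [(12,37/7) (16,7) (20,13) (20,14) (15,20) (12,75/4)]
2. After x ≤ 17: [(12,37/7) (16,7) (17,17/2) (17,88/5) (15,20) (12,75/4)]
3. After y ≥ 6: [(12,6) (41/3,6) (16,7) (17,17/2) (17,88/5) (15,20) (12,75/4)]
4. After y ≤ 9: [(12,9) (12,6) (41/3,6) (16,7) (17,17/2) (17,9)]
5. Canonical ring: [(12,6) (41/3,6) (16,7) (17,17/2) (17,9) (12,9)]

Clipped polygon: [(12,6) (41/3,6) (16,7) (17,17/2) (17,9) (12,9)]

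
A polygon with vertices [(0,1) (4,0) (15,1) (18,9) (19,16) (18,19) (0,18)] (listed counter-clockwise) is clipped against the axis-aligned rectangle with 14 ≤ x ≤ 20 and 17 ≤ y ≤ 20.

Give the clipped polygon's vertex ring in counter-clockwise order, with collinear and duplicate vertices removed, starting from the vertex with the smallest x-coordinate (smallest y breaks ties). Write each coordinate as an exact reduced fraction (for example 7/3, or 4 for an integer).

Clipped polygon: [(14,17) (56/3,17) (18,19) (14,169/9)]

1. After x ≥ 14: [(14,10/11) (15,1) (18,9) (19,16) (18,19) (14,169/9)]
2. After x ≤ 20: [(14,10/11) (15,1) (18,9) (19,16) (18,19) (14,169/9)]
3. After y ≥ 17: [(14,17) (56/3,17) (18,19) (14,169/9)]
4. After y ≤ 20: [(14,17) (56/3,17) (18,19) (14,169/9)]
5. Canonical ring: [(14,17) (56/3,17) (18,19) (14,169/9)]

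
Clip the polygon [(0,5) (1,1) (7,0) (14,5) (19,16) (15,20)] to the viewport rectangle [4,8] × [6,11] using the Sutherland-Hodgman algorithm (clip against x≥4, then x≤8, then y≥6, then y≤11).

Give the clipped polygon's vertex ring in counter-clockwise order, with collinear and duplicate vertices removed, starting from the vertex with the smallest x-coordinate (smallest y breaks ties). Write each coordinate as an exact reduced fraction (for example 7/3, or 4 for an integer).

1. After x ≥ 4: [(4,9) (4,1/2) (7,0) (14,5) (19,16) (15,20)]
2. After x ≤ 8: [(8,13) (4,9) (4,1/2) (7,0) (8,5/7)]
3. After y ≥ 6: [(8,6) (8,13) (4,9) (4,6)]
4. After y ≤ 11: [(8,6) (8,11) (6,11) (4,9) (4,6)]
5. Canonical ring: [(4,6) (8,6) (8,11) (6,11) (4,9)]

Clipped polygon: [(4,6) (8,6) (8,11) (6,11) (4,9)]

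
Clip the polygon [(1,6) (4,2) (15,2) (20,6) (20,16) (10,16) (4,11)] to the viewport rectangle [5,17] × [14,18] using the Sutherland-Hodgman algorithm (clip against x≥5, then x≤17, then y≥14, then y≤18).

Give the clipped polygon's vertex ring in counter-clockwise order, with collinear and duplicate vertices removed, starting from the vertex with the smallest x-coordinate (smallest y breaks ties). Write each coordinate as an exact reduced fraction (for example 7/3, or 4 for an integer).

1. After x ≥ 5: [(5,2) (15,2) (20,6) (20,16) (10,16) (5,71/6)]
2. After x ≤ 17: [(5,2) (15,2) (17,18/5) (17,16) (10,16) (5,71/6)]
3. After y ≥ 14: [(17,14) (17,16) (10,16) (38/5,14)]
4. After y ≤ 18: [(17,14) (17,16) (10,16) (38/5,14)]
5. Canonical ring: [(38/5,14) (17,14) (17,16) (10,16)]

Clipped polygon: [(38/5,14) (17,14) (17,16) (10,16)]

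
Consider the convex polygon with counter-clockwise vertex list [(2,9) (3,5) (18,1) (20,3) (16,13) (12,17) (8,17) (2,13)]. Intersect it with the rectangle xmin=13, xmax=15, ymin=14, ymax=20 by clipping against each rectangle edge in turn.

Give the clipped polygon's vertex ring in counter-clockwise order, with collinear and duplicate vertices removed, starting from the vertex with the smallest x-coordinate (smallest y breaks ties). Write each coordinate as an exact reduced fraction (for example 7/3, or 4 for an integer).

Clipped polygon: [(13,14) (15,14) (13,16)]

1. After x ≥ 13: [(13,7/3) (18,1) (20,3) (16,13) (13,16)]
2. After x ≤ 15: [(13,7/3) (15,9/5) (15,14) (13,16)]
3. After y ≥ 14: [(13,14) (15,14) (15,14) (13,16)]
4. After y ≤ 20: [(13,14) (15,14) (15,14) (13,16)]
5. Canonical ring: [(13,14) (15,14) (13,16)]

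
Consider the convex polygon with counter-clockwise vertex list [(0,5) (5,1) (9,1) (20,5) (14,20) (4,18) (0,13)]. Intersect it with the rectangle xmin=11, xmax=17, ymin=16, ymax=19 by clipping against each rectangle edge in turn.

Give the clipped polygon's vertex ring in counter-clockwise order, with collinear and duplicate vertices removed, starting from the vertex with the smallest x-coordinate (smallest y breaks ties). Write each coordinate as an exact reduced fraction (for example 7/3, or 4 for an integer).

1. After x ≥ 11: [(11,19/11) (20,5) (14,20) (11,97/5)]
2. After x ≤ 17: [(11,19/11) (17,43/11) (17,25/2) (14,20) (11,97/5)]
3. After y ≥ 16: [(11,16) (78/5,16) (14,20) (11,97/5)]
4. After y ≤ 19: [(11,19) (11,16) (78/5,16) (72/5,19)]
5. Canonical ring: [(11,16) (78/5,16) (72/5,19) (11,19)]

Clipped polygon: [(11,16) (78/5,16) (72/5,19) (11,19)]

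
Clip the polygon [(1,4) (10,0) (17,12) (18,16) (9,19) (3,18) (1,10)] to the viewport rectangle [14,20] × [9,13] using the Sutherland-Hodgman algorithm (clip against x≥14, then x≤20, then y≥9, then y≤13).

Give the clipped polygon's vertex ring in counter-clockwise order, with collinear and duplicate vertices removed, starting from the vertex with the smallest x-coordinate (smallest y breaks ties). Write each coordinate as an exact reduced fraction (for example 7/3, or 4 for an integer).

1. After x ≥ 14: [(14,48/7) (17,12) (18,16) (14,52/3)]
2. After x ≤ 20: [(14,48/7) (17,12) (18,16) (14,52/3)]
3. After y ≥ 9: [(14,9) (61/4,9) (17,12) (18,16) (14,52/3)]
4. After y ≤ 13: [(14,13) (14,9) (61/4,9) (17,12) (69/4,13)]
5. Canonical ring: [(14,9) (61/4,9) (17,12) (69/4,13) (14,13)]

Clipped polygon: [(14,9) (61/4,9) (17,12) (69/4,13) (14,13)]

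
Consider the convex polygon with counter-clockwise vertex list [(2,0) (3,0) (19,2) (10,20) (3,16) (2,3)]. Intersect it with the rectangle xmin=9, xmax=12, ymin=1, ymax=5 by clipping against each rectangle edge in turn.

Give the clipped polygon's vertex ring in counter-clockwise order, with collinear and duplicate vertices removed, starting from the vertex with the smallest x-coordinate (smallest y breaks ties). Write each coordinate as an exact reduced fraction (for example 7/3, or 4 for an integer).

Clipped polygon: [(9,1) (11,1) (12,9/8) (12,5) (9,5)]

1. After x ≥ 9: [(9,3/4) (19,2) (10,20) (9,136/7)]
2. After x ≤ 12: [(9,3/4) (12,9/8) (12,16) (10,20) (9,136/7)]
3. After y ≥ 1: [(9,1) (11,1) (12,9/8) (12,16) (10,20) (9,136/7)]
4. After y ≤ 5: [(9,5) (9,1) (11,1) (12,9/8) (12,5)]
5. Canonical ring: [(9,1) (11,1) (12,9/8) (12,5) (9,5)]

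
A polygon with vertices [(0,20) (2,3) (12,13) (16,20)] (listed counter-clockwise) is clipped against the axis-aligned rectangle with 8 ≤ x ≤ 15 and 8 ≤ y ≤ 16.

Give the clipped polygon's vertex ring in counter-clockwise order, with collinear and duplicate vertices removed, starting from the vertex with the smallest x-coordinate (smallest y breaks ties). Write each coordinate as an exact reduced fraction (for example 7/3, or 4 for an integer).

1. After x ≥ 8: [(8,20) (8,9) (12,13) (16,20)]
2. After x ≤ 15: [(15,20) (8,20) (8,9) (12,13) (15,73/4)]
3. After y ≥ 8: [(15,20) (8,20) (8,9) (12,13) (15,73/4)]
4. After y ≤ 16: [(8,16) (8,9) (12,13) (96/7,16)]
5. Canonical ring: [(8,9) (12,13) (96/7,16) (8,16)]

Clipped polygon: [(8,9) (12,13) (96/7,16) (8,16)]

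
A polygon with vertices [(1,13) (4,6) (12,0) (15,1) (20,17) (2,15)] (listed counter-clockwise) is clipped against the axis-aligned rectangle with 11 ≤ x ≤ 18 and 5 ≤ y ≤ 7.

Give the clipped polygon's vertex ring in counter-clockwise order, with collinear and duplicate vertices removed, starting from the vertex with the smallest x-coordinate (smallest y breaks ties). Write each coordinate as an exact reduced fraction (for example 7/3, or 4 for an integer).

1. After x ≥ 11: [(11,3/4) (12,0) (15,1) (20,17) (11,16)]
2. After x ≤ 18: [(11,3/4) (12,0) (15,1) (18,53/5) (18,151/9) (11,16)]
3. After y ≥ 5: [(11,5) (65/4,5) (18,53/5) (18,151/9) (11,16)]
4. After y ≤ 7: [(11,7) (11,5) (65/4,5) (135/8,7)]
5. Canonical ring: [(11,5) (65/4,5) (135/8,7) (11,7)]

Clipped polygon: [(11,5) (65/4,5) (135/8,7) (11,7)]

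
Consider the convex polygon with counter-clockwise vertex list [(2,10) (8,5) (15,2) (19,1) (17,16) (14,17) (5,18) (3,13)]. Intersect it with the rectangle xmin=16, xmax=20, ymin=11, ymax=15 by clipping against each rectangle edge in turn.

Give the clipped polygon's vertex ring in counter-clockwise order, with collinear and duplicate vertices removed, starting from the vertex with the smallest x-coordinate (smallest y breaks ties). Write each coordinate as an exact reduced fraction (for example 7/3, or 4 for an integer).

1. After x ≥ 16: [(16,7/4) (19,1) (17,16) (16,49/3)]
2. After x ≤ 20: [(16,7/4) (19,1) (17,16) (16,49/3)]
3. After y ≥ 11: [(16,11) (53/3,11) (17,16) (16,49/3)]
4. After y ≤ 15: [(16,15) (16,11) (53/3,11) (257/15,15)]
5. Canonical ring: [(16,11) (53/3,11) (257/15,15) (16,15)]

Clipped polygon: [(16,11) (53/3,11) (257/15,15) (16,15)]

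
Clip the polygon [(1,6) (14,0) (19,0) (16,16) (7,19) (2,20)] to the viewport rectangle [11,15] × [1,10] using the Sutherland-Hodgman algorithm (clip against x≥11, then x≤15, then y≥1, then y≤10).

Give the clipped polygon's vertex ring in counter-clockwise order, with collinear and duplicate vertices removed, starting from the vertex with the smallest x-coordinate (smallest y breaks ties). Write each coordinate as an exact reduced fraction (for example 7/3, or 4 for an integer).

1. After x ≥ 11: [(11,18/13) (14,0) (19,0) (16,16) (11,53/3)]
2. After x ≤ 15: [(11,18/13) (14,0) (15,0) (15,49/3) (11,53/3)]
3. After y ≥ 1: [(11,18/13) (71/6,1) (15,1) (15,49/3) (11,53/3)]
4. After y ≤ 10: [(11,10) (11,18/13) (71/6,1) (15,1) (15,10)]
5. Canonical ring: [(11,18/13) (71/6,1) (15,1) (15,10) (11,10)]

Clipped polygon: [(11,18/13) (71/6,1) (15,1) (15,10) (11,10)]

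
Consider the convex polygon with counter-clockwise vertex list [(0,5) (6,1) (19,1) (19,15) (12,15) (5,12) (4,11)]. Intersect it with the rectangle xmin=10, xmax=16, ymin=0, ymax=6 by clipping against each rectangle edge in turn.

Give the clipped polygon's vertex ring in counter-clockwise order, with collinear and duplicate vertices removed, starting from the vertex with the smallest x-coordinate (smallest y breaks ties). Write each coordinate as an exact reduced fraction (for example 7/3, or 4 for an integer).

Clipped polygon: [(10,1) (16,1) (16,6) (10,6)]

1. After x ≥ 10: [(10,1) (19,1) (19,15) (12,15) (10,99/7)]
2. After x ≤ 16: [(10,1) (16,1) (16,15) (12,15) (10,99/7)]
3. After y ≥ 0: [(10,1) (16,1) (16,15) (12,15) (10,99/7)]
4. After y ≤ 6: [(10,6) (10,1) (16,1) (16,6)]
5. Canonical ring: [(10,1) (16,1) (16,6) (10,6)]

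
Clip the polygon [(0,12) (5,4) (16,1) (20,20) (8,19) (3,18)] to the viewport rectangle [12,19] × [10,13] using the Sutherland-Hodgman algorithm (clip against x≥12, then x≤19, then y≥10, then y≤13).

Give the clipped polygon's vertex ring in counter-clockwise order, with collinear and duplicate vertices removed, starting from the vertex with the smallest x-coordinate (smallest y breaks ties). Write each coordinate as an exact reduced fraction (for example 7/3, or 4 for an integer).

Clipped polygon: [(12,10) (340/19,10) (352/19,13) (12,13)]

1. After x ≥ 12: [(12,23/11) (16,1) (20,20) (12,58/3)]
2. After x ≤ 19: [(12,23/11) (16,1) (19,61/4) (19,239/12) (12,58/3)]
3. After y ≥ 10: [(12,10) (340/19,10) (19,61/4) (19,239/12) (12,58/3)]
4. After y ≤ 13: [(12,13) (12,10) (340/19,10) (352/19,13)]
5. Canonical ring: [(12,10) (340/19,10) (352/19,13) (12,13)]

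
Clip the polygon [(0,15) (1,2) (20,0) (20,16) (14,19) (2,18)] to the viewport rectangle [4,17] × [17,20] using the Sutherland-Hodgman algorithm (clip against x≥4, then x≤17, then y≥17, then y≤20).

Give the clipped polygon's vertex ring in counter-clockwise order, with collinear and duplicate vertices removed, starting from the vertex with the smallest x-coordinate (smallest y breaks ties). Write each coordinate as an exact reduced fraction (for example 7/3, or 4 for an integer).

1. After x ≥ 4: [(4,32/19) (20,0) (20,16) (14,19) (4,109/6)]
2. After x ≤ 17: [(4,32/19) (17,6/19) (17,35/2) (14,19) (4,109/6)]
3. After y ≥ 17: [(4,17) (17,17) (17,35/2) (14,19) (4,109/6)]
4. After y ≤ 20: [(4,17) (17,17) (17,35/2) (14,19) (4,109/6)]
5. Canonical ring: [(4,17) (17,17) (17,35/2) (14,19) (4,109/6)]

Clipped polygon: [(4,17) (17,17) (17,35/2) (14,19) (4,109/6)]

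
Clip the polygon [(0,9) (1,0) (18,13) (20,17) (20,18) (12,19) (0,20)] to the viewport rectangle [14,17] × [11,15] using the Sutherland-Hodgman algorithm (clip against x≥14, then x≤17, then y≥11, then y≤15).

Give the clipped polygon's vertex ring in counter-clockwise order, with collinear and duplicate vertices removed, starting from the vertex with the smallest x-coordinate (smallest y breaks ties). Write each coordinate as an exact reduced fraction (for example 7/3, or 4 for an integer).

1. After x ≥ 14: [(14,169/17) (18,13) (20,17) (20,18) (14,75/4)]
2. After x ≤ 17: [(14,169/17) (17,208/17) (17,147/8) (14,75/4)]
3. After y ≥ 11: [(14,11) (200/13,11) (17,208/17) (17,147/8) (14,75/4)]
4. After y ≤ 15: [(14,15) (14,11) (200/13,11) (17,208/17) (17,15)]
5. Canonical ring: [(14,11) (200/13,11) (17,208/17) (17,15) (14,15)]

Clipped polygon: [(14,11) (200/13,11) (17,208/17) (17,15) (14,15)]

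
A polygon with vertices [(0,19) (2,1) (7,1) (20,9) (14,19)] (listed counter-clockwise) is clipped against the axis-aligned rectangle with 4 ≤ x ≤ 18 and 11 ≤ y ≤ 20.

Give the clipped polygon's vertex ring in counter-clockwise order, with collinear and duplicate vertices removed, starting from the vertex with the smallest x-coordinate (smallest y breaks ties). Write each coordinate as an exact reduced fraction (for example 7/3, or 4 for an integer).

Clipped polygon: [(4,11) (18,11) (18,37/3) (14,19) (4,19)]

1. After x ≥ 4: [(4,19) (4,1) (7,1) (20,9) (14,19)]
2. After x ≤ 18: [(4,19) (4,1) (7,1) (18,101/13) (18,37/3) (14,19)]
3. After y ≥ 11: [(4,19) (4,11) (18,11) (18,37/3) (14,19)]
4. After y ≤ 20: [(4,19) (4,11) (18,11) (18,37/3) (14,19)]
5. Canonical ring: [(4,11) (18,11) (18,37/3) (14,19) (4,19)]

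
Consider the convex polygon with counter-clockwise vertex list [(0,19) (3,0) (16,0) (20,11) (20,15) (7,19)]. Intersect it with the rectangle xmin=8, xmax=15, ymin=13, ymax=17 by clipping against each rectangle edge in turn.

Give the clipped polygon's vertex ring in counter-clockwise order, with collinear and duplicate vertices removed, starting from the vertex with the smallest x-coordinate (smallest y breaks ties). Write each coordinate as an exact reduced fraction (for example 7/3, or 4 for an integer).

1. After x ≥ 8: [(8,0) (16,0) (20,11) (20,15) (8,243/13)]
2. After x ≤ 15: [(8,0) (15,0) (15,215/13) (8,243/13)]
3. After y ≥ 13: [(8,13) (15,13) (15,215/13) (8,243/13)]
4. After y ≤ 17: [(8,17) (8,13) (15,13) (15,215/13) (27/2,17)]
5. Canonical ring: [(8,13) (15,13) (15,215/13) (27/2,17) (8,17)]

Clipped polygon: [(8,13) (15,13) (15,215/13) (27/2,17) (8,17)]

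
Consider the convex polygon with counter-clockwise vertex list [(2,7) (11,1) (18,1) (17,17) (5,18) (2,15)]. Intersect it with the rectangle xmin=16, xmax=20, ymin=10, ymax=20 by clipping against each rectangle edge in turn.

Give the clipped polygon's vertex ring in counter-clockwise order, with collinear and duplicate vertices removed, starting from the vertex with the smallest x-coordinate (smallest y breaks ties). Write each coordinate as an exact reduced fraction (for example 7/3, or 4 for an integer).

1. After x ≥ 16: [(16,1) (18,1) (17,17) (16,205/12)]
2. After x ≤ 20: [(16,1) (18,1) (17,17) (16,205/12)]
3. After y ≥ 10: [(16,10) (279/16,10) (17,17) (16,205/12)]
4. After y ≤ 20: [(16,10) (279/16,10) (17,17) (16,205/12)]
5. Canonical ring: [(16,10) (279/16,10) (17,17) (16,205/12)]

Clipped polygon: [(16,10) (279/16,10) (17,17) (16,205/12)]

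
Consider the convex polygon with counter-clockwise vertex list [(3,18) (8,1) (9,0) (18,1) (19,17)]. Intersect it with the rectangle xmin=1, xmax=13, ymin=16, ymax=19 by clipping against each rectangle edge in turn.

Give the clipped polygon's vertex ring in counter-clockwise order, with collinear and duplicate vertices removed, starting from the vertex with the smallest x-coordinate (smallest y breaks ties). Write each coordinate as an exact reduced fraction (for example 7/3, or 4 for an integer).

Clipped polygon: [(3,18) (61/17,16) (13,16) (13,139/8)]

1. After x ≥ 1: [(3,18) (8,1) (9,0) (18,1) (19,17)]
2. After x ≤ 13: [(13,139/8) (3,18) (8,1) (9,0) (13,4/9)]
3. After y ≥ 16: [(13,16) (13,139/8) (3,18) (61/17,16)]
4. After y ≤ 19: [(13,16) (13,139/8) (3,18) (61/17,16)]
5. Canonical ring: [(3,18) (61/17,16) (13,16) (13,139/8)]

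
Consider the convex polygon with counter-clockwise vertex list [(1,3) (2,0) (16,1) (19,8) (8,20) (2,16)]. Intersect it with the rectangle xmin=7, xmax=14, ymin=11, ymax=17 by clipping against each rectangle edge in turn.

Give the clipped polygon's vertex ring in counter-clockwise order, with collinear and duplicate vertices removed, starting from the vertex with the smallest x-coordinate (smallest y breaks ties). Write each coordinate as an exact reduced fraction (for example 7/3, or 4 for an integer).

1. After x ≥ 7: [(7,5/14) (16,1) (19,8) (8,20) (7,58/3)]
2. After x ≤ 14: [(7,5/14) (14,6/7) (14,148/11) (8,20) (7,58/3)]
3. After y ≥ 11: [(7,11) (14,11) (14,148/11) (8,20) (7,58/3)]
4. After y ≤ 17: [(7,17) (7,11) (14,11) (14,148/11) (43/4,17)]
5. Canonical ring: [(7,11) (14,11) (14,148/11) (43/4,17) (7,17)]

Clipped polygon: [(7,11) (14,11) (14,148/11) (43/4,17) (7,17)]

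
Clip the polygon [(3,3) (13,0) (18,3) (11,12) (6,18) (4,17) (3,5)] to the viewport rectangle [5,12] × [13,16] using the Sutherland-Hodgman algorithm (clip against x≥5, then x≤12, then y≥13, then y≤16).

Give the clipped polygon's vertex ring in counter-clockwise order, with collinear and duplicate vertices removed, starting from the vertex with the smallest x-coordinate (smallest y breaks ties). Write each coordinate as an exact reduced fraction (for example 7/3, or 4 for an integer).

1. After x ≥ 5: [(5,12/5) (13,0) (18,3) (11,12) (6,18) (5,35/2)]
2. After x ≤ 12: [(5,12/5) (12,3/10) (12,75/7) (11,12) (6,18) (5,35/2)]
3. After y ≥ 13: [(5,13) (61/6,13) (6,18) (5,35/2)]
4. After y ≤ 16: [(5,16) (5,13) (61/6,13) (23/3,16)]
5. Canonical ring: [(5,13) (61/6,13) (23/3,16) (5,16)]

Clipped polygon: [(5,13) (61/6,13) (23/3,16) (5,16)]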